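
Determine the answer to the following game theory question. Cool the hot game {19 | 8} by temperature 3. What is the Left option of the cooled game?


Original game: {19 | 8} (a switch {a | b} with a > b).
Cooling by t (for t below the temperature (a - b)/2 = 11/2) taxes each move by t: {a | b} cooled by t is {a - t | b + t}.
Cooling amount: t = 3
Cooled Left option: 19 - 3 = 16
Cooled Right option: 8 + 3 = 11
Cooled game: {16 | 11}
Left option = 16

16


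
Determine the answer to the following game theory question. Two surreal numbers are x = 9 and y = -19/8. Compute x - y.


x = 9, y = -19/8
Converting to common denominator: 8
x = 72/8, y = -19/8
x - y = 9 - -19/8 = 91/8

91/8


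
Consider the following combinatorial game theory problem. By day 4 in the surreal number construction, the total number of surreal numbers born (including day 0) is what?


Day 0: {|} = 0 is born. Count = 1.
Day n: the number of surreal numbers born by day n is 2^(n+1) - 1.
By day 0: 2^1 - 1 = 1
By day 1: 2^2 - 1 = 3
By day 2: 2^3 - 1 = 7
By day 3: 2^4 - 1 = 15
By day 4: 2^5 - 1 = 31
By day 4: 31 surreal numbers.

31


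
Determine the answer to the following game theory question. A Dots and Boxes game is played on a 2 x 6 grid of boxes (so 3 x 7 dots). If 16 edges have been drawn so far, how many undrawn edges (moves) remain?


Grid: 2 x 6 boxes, i.e. 3 rows and 7 columns of dots.
Horizontal edges: (rows + 1) * cols = 3 * 6 = 18
Vertical edges: rows * (cols + 1) = 2 * 7 = 14
Total edges: 18 + 14 = 32
Edges drawn: 16
Remaining: 32 - 16 = 16

16


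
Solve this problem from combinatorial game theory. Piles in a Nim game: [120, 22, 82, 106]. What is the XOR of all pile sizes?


We need the XOR (exclusive or) of all pile sizes.
After XOR-ing pile 1 (size 120): 0 XOR 120 = 120
After XOR-ing pile 2 (size 22): 120 XOR 22 = 110
After XOR-ing pile 3 (size 82): 110 XOR 82 = 60
After XOR-ing pile 4 (size 106): 60 XOR 106 = 86
The Nim-value of this position is 86.

86


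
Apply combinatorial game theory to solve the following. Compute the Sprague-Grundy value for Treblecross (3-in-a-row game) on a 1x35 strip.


Treblecross: place X on empty cells; 3-in-a-row wins.
Playing within two cells of an existing X lets the opponent win at once, so sensible play treats the cells i-2..i+2 around each X as dead. The player left with no safe cell loses, so this is a normal-play take-away game on strips of safe cells.
Placing X at cell i (0-indexed) of a strip of k safe cells leaves independent strips of sizes max(0, i-2) and max(0, k-i-3). Hence G(k) = mex{ G(max(0,i-2)) XOR G(max(0,k-i-3)) : 0 <= i < k }, with G(0) = 0.
G(1): splits (0,0):0^0=0 -> mex({0}) = 1
G(2): splits (0,0):0^0=0 -> mex({0}) = 1
G(3): splits (0,0):0^0=0 -> mex({0}) = 1
G(4): splits (0,1):0^1=1 (0,0):0^0=0 -> mex({0, 1}) = 2
G(5): splits (0,2):0^1=1 (0,1):0^1=1 (0,0):0^0=0 -> mex({0, 1}) = 2
G(6) = mex({1}) = 0
G(7) = mex({0, 1, 2}) = 3
G(8) = mex({0, 1, 2}) = 3
G(9) = mex({0, 2}) = 1
G(10) = mex({0, 2, 3}) = 1
G(11) = mex({0, 3}) = 1
G(12) = mex({1, 3}) = 0
G(13) = mex({0, 1, 2, 3}) = 4
G(14) = mex({0, 1, 2}) = 3
G(15) = mex({0, 1, 2}) = 3
G(16) = mex({0, 1, 2, 4}) = 3
G(17) = mex({0, 1, 3, 4}) = 2
G(18) = mex({0, 1, 3, 4}) = 2
G(19) = mex({0, 1, 3, 5}) = 2
G(20) = mex({0, 1, 2, 3, 5}) = 4
G(21) = mex({0, 1, 2, 3, 5}) = 4
G(22) = mex({1, 2, 6}) = 0
G(23) = mex({0, 1, 2, 3, 4, 6}) = 5
G(24) = mex({0, 1, 2, 3, 4}) = 5
G(25) = mex({0, 1, 3, 4, 7}) = 2
G(26) = mex({0, 1, 3, 4, 5, 7}) = 2
G(27) = mex({0, 1, 3, 5}) = 2
G(28) = mex({0, 1, 2, 5}) = 3
G(29) = mex({0, 1, 2, 4, 5, 6}) = 3
G(30) = mex({1, 2, 4, 6}) = 0
G(31) = mex({0, 1, 2, 3, 4, 6}) = 5
G(32) = mex({1, 2, 3, 4, 7}) = 0
G(33) = mex({0, 3, 7}) = 1
G(34) = mex({0, 2, 3, 5, 7}) = 1
G(35) = mex({0, 2, 3, 5, 6}) = 1
Therefore G(35) = 1.

1


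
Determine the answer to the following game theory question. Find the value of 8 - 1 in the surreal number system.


x = 8, y = 1
x - y = 8 - 1 = 7

7


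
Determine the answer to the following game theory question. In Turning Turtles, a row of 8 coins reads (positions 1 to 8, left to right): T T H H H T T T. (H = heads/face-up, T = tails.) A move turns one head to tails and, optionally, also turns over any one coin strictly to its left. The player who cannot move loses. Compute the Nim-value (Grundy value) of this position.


Coins: T T H H H T T T
Key fact: a single head at position k behaves exactly like a Nim heap of size k (turning it to T and optionally flipping a coin at j < k corresponds to moving the heap from k to j, or to 0), and heads combine as a disjunctive sum (two heads at the same place would cancel, matching j XOR j = 0). So the Nim-value is the XOR of the 1-indexed positions of the heads.
Face-up positions (1-indexed): [3, 4, 5]
XOR 0 with 3: 0 XOR 3 = 3
XOR 3 with 4: 3 XOR 4 = 7
XOR 7 with 5: 7 XOR 5 = 2
Nim-value = 2

2


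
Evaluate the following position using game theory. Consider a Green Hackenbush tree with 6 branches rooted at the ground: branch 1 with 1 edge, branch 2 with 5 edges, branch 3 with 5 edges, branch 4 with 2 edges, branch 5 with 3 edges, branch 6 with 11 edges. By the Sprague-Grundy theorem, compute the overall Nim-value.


The tree has 6 branches from the ground vertex.
In Green Hackenbush, the Nim-value of a simple path of length k is k.
Branch 1: length 1, Nim-value = 1
Branch 2: length 5, Nim-value = 5
Branch 3: length 5, Nim-value = 5
Branch 4: length 2, Nim-value = 2
Branch 5: length 3, Nim-value = 3
Branch 6: length 11, Nim-value = 11
Total Nim-value = XOR of all branch values:
0 XOR 1 = 1
1 XOR 5 = 4
4 XOR 5 = 1
1 XOR 2 = 3
3 XOR 3 = 0
0 XOR 11 = 11
Nim-value of the tree = 11

11


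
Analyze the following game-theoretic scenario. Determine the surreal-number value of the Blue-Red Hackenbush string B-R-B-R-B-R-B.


Edges (from ground): B-R-B-R-B-R-B
By Berlekamp's sign-expansion rule, a Blue-Red Hackenbush stalk has the value of the surreal number whose sign sequence is the edge sequence with B -> + and R -> -.
Sign sequence: +-+-+-+
Trace the sign expansion in the surreal number tree, starting from 0:
Edge 1: B (sign +) -> bounds (0, +inf), value = 1
Edge 2: R (sign -) -> bounds (0, 1), value = 1/2
Edge 3: B (sign +) -> bounds (1/2, 1), value = 3/4
Edge 4: R (sign -) -> bounds (1/2, 3/4), value = 5/8
Edge 5: B (sign +) -> bounds (5/8, 3/4), value = 11/16
Edge 6: R (sign -) -> bounds (5/8, 11/16), value = 21/32
Edge 7: B (sign +) -> bounds (21/32, 11/16), value = 43/64
Game value = 43/64

43/64


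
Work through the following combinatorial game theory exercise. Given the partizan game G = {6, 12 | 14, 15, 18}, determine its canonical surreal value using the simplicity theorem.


Left options: {6, 12}, max = 12
Right options: {14, 15, 18}, min = 14
All options are numbers and max(Left) < min(Right), so by the simplicity theorem the value is the simplest (earliest-born) number strictly between 12 and 14.
The only integer strictly between 12 and 14 is 13.
No non-integer in the interval can be simpler: if x is a non-integer in the interval, then floor(x) or ceil(x) also lies in the interval (the interval contains an integer), and both are proper prefixes of x's sign expansion, i.e. born earlier. So the game value is 13.
Game value = 13

13


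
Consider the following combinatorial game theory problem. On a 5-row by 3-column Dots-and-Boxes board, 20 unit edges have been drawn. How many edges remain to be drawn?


Grid: 5 x 3 boxes, i.e. 6 rows and 4 columns of dots.
Horizontal edges: (rows + 1) * cols = 6 * 3 = 18
Vertical edges: rows * (cols + 1) = 5 * 4 = 20
Total edges: 18 + 20 = 38
Edges drawn: 20
Remaining: 38 - 20 = 18

18


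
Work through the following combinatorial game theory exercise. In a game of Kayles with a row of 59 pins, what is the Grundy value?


Kayles: a move removes 1 or 2 adjacent pins from a contiguous row.
Removing pins from a row of k leaves two independent rows (a, b) with a + b = k - 1 (one pin) or a + b = k - 2 (two pins); an end removal gives a = 0.
By Sprague-Grundy, G(k) = mex{ G(a) XOR G(b) } over all these splits. G(0) = 0.
G(1): splits (0,0):0^0=0 -> mex({0}) = 1
G(2): splits (0,1):0^1=1 (0,0):0^0=0 -> mex({0, 1}) = 2
G(3): splits (0,2):0^2=2 (1,1):1^1=0 (0,1):0^1=1 -> mex({0, 1, 2}) = 3
G(4): splits (0,3):0^3=3 (1,2):1^2=3 (0,2):0^2=2 (1,1):1^1=0 -> mex({0, 2, 3}) = 1
G(5): splits (0,4):0^1=1 (1,3):1^3=2 (2,2):2^2=0 (0,3):0^3=3 (1,2):1^2=3 -> mex({0, 1, 2, 3}) = 4
G(6) = mex({0, 1, 2, 4}) = 3
G(7) = mex({0, 1, 3, 4, 5}) = 2
G(8) = mex({0, 2, 3, 5, 6}) = 1
G(9) = mex({0, 1, 2, 3, 6, 7}) = 4
G(10) = mex({0, 1, 3, 4, 5, 7}) = 2
G(11) = mex({0, 1, 2, 3, 4, 5}) = 6
G(12) = mex({0, 1, 2, 3, 5, 6, 7}) = 4
G(13) = mex({0, 2, 3, 4, 6, 7}) = 1
G(14) = mex({0, 1, 4, 5, 6, 7}) = 2
G(15) = mex({0, 1, 2, 3, 4, 5, 6}) = 7
G(16) = mex({0, 2, 3, 5, 6, 7}) = 1
G(17) = mex({0, 1, 2, 3, 5, 6, 7}) = 4
G(18) = mex({0, 1, 2, 4, 5, 6}) = 3
G(19) = mex({0, 1, 3, 4, 5, 7}) = 2
G(20) = mex({0, 2, 3, 4, 5, 6, 7}) = 1
G(21) = mex({0, 1, 2, 3, 5, 6, 7}) = 4
G(22) = mex({0, 1, 2, 3, 4, 5, 7}) = 6
G(23) = mex({0, 1, 2, 3, 4, 5, 6}) = 7
G(24) = mex({0, 1, 2, 3, 5, 6, 7}) = 4
G(25) = mex({0, 2, 3, 4, 6, 7}) = 1
G(26) = mex({0, 1, 3, 4, 5, 6, 7}) = 2
G(27) = mex({0, 1, 2, 3, 4, 5, 6, 7}) = 8
G(28) = mex({0, 1, 2, 3, 4, 6, 7, 8}) = 5
G(29) = mex({0, 1, 2, 3, 5, 6, 7, 8, 9}) = 4
G(30) = mex({0, 1, 2, 3, 4, 5, 6, 9, 10}) = 7
G(31) = mex({0, 1, 3, 4, 5, 7, 10, 11}) = 2
G(32) = mex({0, 2, 3, 4, 5, 6, 7, 9, 11}) = 1
G(33) = mex({0, 1, 2, 3, 4, 5, 6, 7, 9, 12}) = 8
G(34) = mex({0, 1, 2, 3, 4, 5, 7, 8, 11, 12}) = 6
G(35) = mex({0, 1, 2, 3, 4, 5, 6, 8, 9, 10, 11}) = 7
G(36) = mex({0, 1, 2, 3, 5, 6, 7, 9, 10}) = 4
G(37) = mex({0, 2, 3, 4, 6, 7, 9, 10, 11, 12}) = 1
G(38) = mex({0, 1, 3, 4, 5, 6, 7, 9, 10, 11, 12}) = 2
G(39) = mex({0, 1, 2, 4, 5, 6, 7, 9, 10, 12, 14}) = 3
G(40) = mex({0, 2, 3, 4, 6, 7, 11, 12, 14}) = 1
G(41) = mex({0, 1, 2, 3, 5, 6, 7, 9, 10, 11, 12}) = 4
G(42) = mex({0, 1, 2, 3, 4, 5, 6, 9, 10}) = 7
G(43) = mex({0, 1, 3, 4, 5, 7, 9, 10, 12, 15}) = 2
G(44) = mex({0, 2, 3, 4, 5, 6, 7, 9, 10, 12, 15}) = 1
G(45) = mex({0, 1, 2, 3, 4, 5, 6, 7, 9, 10, 12, 14}) = 8
G(46) = mex({0, 1, 3, 4, 5, 7, 8, 11, 12, 14}) = 2
G(47) = mex({0, 1, 2, 3, 4, 5, 6, 8, 9, 10, 11, 12}) = 7
G(48) = mex({0, 1, 2, 3, 5, 6, 7, 9, 10}) = 4
G(49) = mex({0, 2, 3, 4, 6, 7, 9, 10, 11, 12, 15}) = 1
G(50) = mex({0, 1, 4, 5, 6, 7, 9, 11, 12, 14, 15}) = 2
G(51) = mex({0, 1, 2, 3, 4, 5, 6, 7, 9, 12, 14, 15}) = 8
G(52) = mex({0, 2, 3, 4, 5, 6, 7, 8, 11, 12, 15}) = 1
G(53) = mex({0, 1, 2, 3, 5, 6, 7, 8, 9, 10, 11, 12}) = 4
G(54) = mex({0, 1, 2, 3, 4, 5, 6, 9, 10}) = 7
G(55) = mex({0, 1, 3, 4, 5, 7, 9, 10, 11, 12}) = 2
G(56) = mex({0, 2, 3, 4, 5, 6, 7, 9, 10, 11, 12, 13, 14}) = 1
G(57) = mex({0, 1, 2, 3, 5, 6, 7, 9, 10, 12, 13, 14, 15}) = 4
G(58) = mex({0, 1, 3, 4, 5, 7, 11, 12, 14, 15}) = 2
G(59) = mex({0, 1, 2, 3, 4, 5, 6, 9, 10, 11, 12, 15}) = 7
Therefore G(59) = 7.

7


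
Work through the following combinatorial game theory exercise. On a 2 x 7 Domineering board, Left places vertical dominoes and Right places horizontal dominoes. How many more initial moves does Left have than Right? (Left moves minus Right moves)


Board is 2 x 7 (rows x cols).
Left (vertical) placements: (rows-1) * cols = 1 * 7 = 7
Right (horizontal) placements: rows * (cols-1) = 2 * 6 = 12
Advantage = Left - Right = 7 - 12 = -5

-5


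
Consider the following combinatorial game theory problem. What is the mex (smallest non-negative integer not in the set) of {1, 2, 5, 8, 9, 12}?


Set = {1, 2, 5, 8, 9, 12}
0 is NOT in the set. This is the mex.
mex = 0

0


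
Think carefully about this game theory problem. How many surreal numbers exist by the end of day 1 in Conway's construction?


Day 0: {|} = 0 is born. Count = 1.
Day n: the number of surreal numbers born by day n is 2^(n+1) - 1.
By day 0: 2^1 - 1 = 1
By day 1: 2^2 - 1 = 3
By day 1: 3 surreal numbers.

3


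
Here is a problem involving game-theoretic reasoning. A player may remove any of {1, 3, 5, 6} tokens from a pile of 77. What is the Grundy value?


The subtraction set is S = {1, 3, 5, 6}.
G(k) = mex{ G(k - s) : s in S, s <= k }. We compute iteratively: G(0) = 0.
G(1) = mex({0}) = 1
G(2) = mex({1}) = 0
G(3) = mex({0}) = 1
G(4) = mex({1}) = 0
G(5) = mex({0}) = 1
G(6) = mex({0, 1}) = 2
G(7) = mex({0, 1, 2}) = 3
G(8) = mex({0, 1, 3}) = 2
G(9) = mex({0, 1, 2}) = 3
G(10) = mex({0, 1, 3}) = 2
G(11) = mex({1, 2}) = 0
G(12) = mex({0, 2, 3}) = 1
G(13) = mex({1, 2, 3}) = 0
G(14) = mex({0, 2, 3}) = 1
G(15) = mex({1, 2, 3}) = 0
G(16) = mex({0, 2}) = 1
Observe that G(11)..G(16) = 0, 1, 0, 1, 0, 1 repeats G(0)..G(5) = 0, 1, 0, 1, 0, 1.
For k >= max(S) = 6, G(k) is determined by the previous 6 values G(k-6)..G(k-1); a window of 6 consecutive values has recurred shifted by 11, so by induction G(k + 11) = G(k) for all k >= 0: the sequence is periodic from the start with period 11.
One period: G(0..10) = 0, 1, 0, 1, 0, 1, 2, 3, 2, 3, 2.
77 mod 11 = 0, so G(77) = G(0) = 0.

0


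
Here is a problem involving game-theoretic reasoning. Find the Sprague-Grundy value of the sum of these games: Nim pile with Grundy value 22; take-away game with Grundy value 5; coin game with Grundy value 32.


By the Sprague-Grundy theorem, the Grundy value of a sum of games is the XOR of individual Grundy values.
Nim pile: Grundy value = 22. Running XOR: 0 XOR 22 = 22
take-away game: Grundy value = 5. Running XOR: 22 XOR 5 = 19
coin game: Grundy value = 32. Running XOR: 19 XOR 32 = 51
The combined Grundy value is 51.

51


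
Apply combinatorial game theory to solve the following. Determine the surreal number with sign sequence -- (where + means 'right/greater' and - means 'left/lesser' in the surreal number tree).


Sign expansion: --
Rule: track bounds (lo, hi), initially (-inf, +inf). On '+', the current value becomes lo and we move to the simplest number in (value, hi): value + 1 if hi = +inf, otherwise the midpoint (value + hi)/2. On '-', the current value becomes hi and we move to value - 1 if lo = -inf, otherwise the midpoint (lo + value)/2.
Start at 0.
Step 1: sign = -, move left. Bounds: (-inf, 0). Value = -1
Step 2: sign = -, move left. Bounds: (-inf, -1). Value = -2
The surreal number with sign expansion -- is -2.

-2


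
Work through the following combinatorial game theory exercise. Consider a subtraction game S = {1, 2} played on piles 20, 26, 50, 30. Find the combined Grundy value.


Subtraction set: {1, 2}
For this subtraction set, G(n) = n mod 3 (period = max + 1 = 3).
Pile 1 (size 20): G(20) = 20 mod 3 = 2
Pile 2 (size 26): G(26) = 26 mod 3 = 2
Pile 3 (size 50): G(50) = 50 mod 3 = 2
Pile 4 (size 30): G(30) = 30 mod 3 = 0
Total Grundy value = XOR of all: 2 XOR 2 XOR 2 XOR 0 = 2

2


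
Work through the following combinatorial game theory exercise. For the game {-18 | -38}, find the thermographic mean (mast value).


Game = {-18 | -38}, a switch {a | b} with numbers a > b.
Its thermograph has left wall a - t and right wall b + t, which meet at t = (a - b)/2, where both equal (a + b)/2. So the mast (mean value) is at (a + b)/2.
Mean = (-18 + (-38))/2 = -56/2 = -28

-28


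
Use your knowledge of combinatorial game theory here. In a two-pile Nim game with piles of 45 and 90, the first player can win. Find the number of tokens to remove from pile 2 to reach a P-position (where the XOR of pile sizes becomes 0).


Piles: 45 and 90
Current XOR: 45 XOR 90 = 119 (non-zero, so this is an N-position).
To make the XOR zero, we need to find a move that balances the piles.
For pile 2 (size 90): target = 90 XOR 119 = 45
We reduce pile 2 from 90 to 45.
Tokens removed: 90 - 45 = 45
Verification: 45 XOR 45 = 0

45


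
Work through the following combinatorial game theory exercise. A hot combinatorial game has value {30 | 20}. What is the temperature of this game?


The game is {30 | 20}, a switch {a | b} with numbers a > b.
Cooling {a | b} by t gives {a - t | b + t}, which stops being hot when a - t = b + t, i.e. at t = (a - b)/2. So the temperature of a switch is (a - b)/2.
Temperature = (Left option - Right option) / 2
= (30 - (20)) / 2
= 10 / 2
= 5

5


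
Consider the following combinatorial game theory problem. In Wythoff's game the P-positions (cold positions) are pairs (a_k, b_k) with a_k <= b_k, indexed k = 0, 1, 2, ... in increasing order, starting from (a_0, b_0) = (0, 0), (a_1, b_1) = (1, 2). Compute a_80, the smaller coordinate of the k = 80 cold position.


By Wythoff's theorem, a_k = floor(k * phi) and b_k = floor(k * phi^2) = a_k + k, where phi = (1 + sqrt(5))/2 is the golden ratio.
phi = (1 + sqrt(5))/2 = 1.618034
k = 80
k * phi = 80 * 1.618034 = 129.442719
a_80 = floor(k * phi) = 129

129


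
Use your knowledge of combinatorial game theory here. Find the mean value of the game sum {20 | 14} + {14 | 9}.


G1 = {20 | 14}, G2 = {14 | 9}
Each is a switch {a | b} with numbers a > b; its mean value is (a + b)/2, and mean value is additive over game sums: m(G1 + G2) = m(G1) + m(G2).
Mean of G1 = (20 + (14))/2 = 34/2 = 17
Mean of G2 = (14 + (9))/2 = 23/2 = 23/2
Mean of G1 + G2 = 17 + 23/2 = 57/2

57/2


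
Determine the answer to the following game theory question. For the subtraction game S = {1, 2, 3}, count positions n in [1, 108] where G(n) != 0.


Subtraction set S = {1, 2, 3}, so G(n) = n mod 4.
G(n) = 0 when n is a multiple of 4.
Multiples of 4 in [1, 108]: 27
N-positions (nonzero Grundy) = 108 - 27 = 81

81


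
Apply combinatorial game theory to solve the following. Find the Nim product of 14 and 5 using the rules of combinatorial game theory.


Nim multiplication is bilinear over XOR: (u XOR v) * w = (u*w) XOR (v*w).
So we split each operand into its bit components and XOR the pairwise Nim products.
14 = 2 + 4 + 8 (as XOR of powers of 2).
5 = 1 + 4 (as XOR of powers of 2).
Using the standard Nim-product table on single bits:
  2*2 = 3,   2*4 = 8,   2*8 = 12,
  4*4 = 6,   4*8 = 11,  8*8 = 13,
and  1*x = x (identity), k*l = l*k (commutative).
Pairwise Nim products:
  2 * 1 = 2
  2 * 4 = 8
  4 * 1 = 4
  4 * 4 = 6
  8 * 1 = 8
  8 * 4 = 11
XOR them: 2 XOR 8 XOR 4 XOR 6 XOR 8 XOR 11 = 11.
Result: 14 * 5 = 11 (in Nim).

11


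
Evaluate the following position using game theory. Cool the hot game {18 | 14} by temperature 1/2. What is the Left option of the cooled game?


Original game: {18 | 14} (a switch {a | b} with a > b).
Cooling by t (for t below the temperature (a - b)/2 = 2) taxes each move by t: {a | b} cooled by t is {a - t | b + t}.
Cooling amount: t = 1/2
Cooled Left option: 18 - 1/2 = 35/2
Cooled Right option: 14 + 1/2 = 29/2
Cooled game: {35/2 | 29/2}
Left option = 35/2

35/2


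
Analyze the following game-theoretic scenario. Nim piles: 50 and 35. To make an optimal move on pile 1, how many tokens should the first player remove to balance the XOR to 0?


Piles: 50 and 35
Current XOR: 50 XOR 35 = 17 (non-zero, so this is an N-position).
To make the XOR zero, we need to find a move that balances the piles.
For pile 1 (size 50): target = 50 XOR 17 = 35
We reduce pile 1 from 50 to 35.
Tokens removed: 50 - 35 = 15
Verification: 35 XOR 35 = 0

15


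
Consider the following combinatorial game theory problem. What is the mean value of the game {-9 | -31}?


Game = {-9 | -31}, a switch {a | b} with numbers a > b.
Its thermograph has left wall a - t and right wall b + t, which meet at t = (a - b)/2, where both equal (a + b)/2. So the mast (mean value) is at (a + b)/2.
Mean = (-9 + (-31))/2 = -40/2 = -20

-20


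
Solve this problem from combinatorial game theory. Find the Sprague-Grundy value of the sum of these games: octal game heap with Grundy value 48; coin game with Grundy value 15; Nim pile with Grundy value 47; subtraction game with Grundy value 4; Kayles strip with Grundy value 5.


By the Sprague-Grundy theorem, the Grundy value of a sum of games is the XOR of individual Grundy values.
octal game heap: Grundy value = 48. Running XOR: 0 XOR 48 = 48
coin game: Grundy value = 15. Running XOR: 48 XOR 15 = 63
Nim pile: Grundy value = 47. Running XOR: 63 XOR 47 = 16
subtraction game: Grundy value = 4. Running XOR: 16 XOR 4 = 20
Kayles strip: Grundy value = 5. Running XOR: 20 XOR 5 = 17
The combined Grundy value is 17.

17


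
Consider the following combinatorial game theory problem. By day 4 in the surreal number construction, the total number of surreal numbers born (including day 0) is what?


Day 0: {|} = 0 is born. Count = 1.
Day n: the number of surreal numbers born by day n is 2^(n+1) - 1.
By day 0: 2^1 - 1 = 1
By day 1: 2^2 - 1 = 3
By day 2: 2^3 - 1 = 7
By day 3: 2^4 - 1 = 15
By day 4: 2^5 - 1 = 31
By day 4: 31 surreal numbers.

31


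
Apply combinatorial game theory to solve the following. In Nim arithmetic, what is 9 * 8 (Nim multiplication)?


Nim multiplication is bilinear over XOR: (u XOR v) * w = (u*w) XOR (v*w).
So we split each operand into its bit components and XOR the pairwise Nim products.
9 = 1 + 8 (as XOR of powers of 2).
8 = 8 (as XOR of powers of 2).
Using the standard Nim-product table on single bits:
  2*2 = 3,   2*4 = 8,   2*8 = 12,
  4*4 = 6,   4*8 = 11,  8*8 = 13,
and  1*x = x (identity), k*l = l*k (commutative).
Pairwise Nim products:
  1 * 8 = 8
  8 * 8 = 13
XOR them: 8 XOR 13 = 5.
Result: 9 * 8 = 5 (in Nim).

5


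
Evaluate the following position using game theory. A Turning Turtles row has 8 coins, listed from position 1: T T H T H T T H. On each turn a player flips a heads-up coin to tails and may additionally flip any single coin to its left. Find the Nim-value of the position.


Coins: T T H T H T T H
Key fact: a single head at position k behaves exactly like a Nim heap of size k (turning it to T and optionally flipping a coin at j < k corresponds to moving the heap from k to j, or to 0), and heads combine as a disjunctive sum (two heads at the same place would cancel, matching j XOR j = 0). So the Nim-value is the XOR of the 1-indexed positions of the heads.
Face-up positions (1-indexed): [3, 5, 8]
XOR 0 with 3: 0 XOR 3 = 3
XOR 3 with 5: 3 XOR 5 = 6
XOR 6 with 8: 6 XOR 8 = 14
Nim-value = 14

14


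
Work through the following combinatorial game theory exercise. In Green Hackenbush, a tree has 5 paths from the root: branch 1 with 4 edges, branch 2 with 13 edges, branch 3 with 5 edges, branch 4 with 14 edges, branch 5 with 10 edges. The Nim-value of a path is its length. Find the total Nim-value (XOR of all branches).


The tree has 5 branches from the ground vertex.
In Green Hackenbush, the Nim-value of a simple path of length k is k.
Branch 1: length 4, Nim-value = 4
Branch 2: length 13, Nim-value = 13
Branch 3: length 5, Nim-value = 5
Branch 4: length 14, Nim-value = 14
Branch 5: length 10, Nim-value = 10
Total Nim-value = XOR of all branch values:
0 XOR 4 = 4
4 XOR 13 = 9
9 XOR 5 = 12
12 XOR 14 = 2
2 XOR 10 = 8
Nim-value of the tree = 8

8


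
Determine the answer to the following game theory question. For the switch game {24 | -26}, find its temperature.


The game is {24 | -26}, a switch {a | b} with numbers a > b.
Cooling {a | b} by t gives {a - t | b + t}, which stops being hot when a - t = b + t, i.e. at t = (a - b)/2. So the temperature of a switch is (a - b)/2.
Temperature = (Left option - Right option) / 2
= (24 - (-26)) / 2
= 50 / 2
= 25

25


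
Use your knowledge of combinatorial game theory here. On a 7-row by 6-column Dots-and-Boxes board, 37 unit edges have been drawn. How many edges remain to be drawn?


Grid: 7 x 6 boxes, i.e. 8 rows and 7 columns of dots.
Horizontal edges: (rows + 1) * cols = 8 * 6 = 48
Vertical edges: rows * (cols + 1) = 7 * 7 = 49
Total edges: 48 + 49 = 97
Edges drawn: 37
Remaining: 97 - 37 = 60

60


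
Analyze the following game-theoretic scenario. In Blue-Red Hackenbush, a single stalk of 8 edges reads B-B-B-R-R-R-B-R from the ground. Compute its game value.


Edges (from ground): B-B-B-R-R-R-B-R
By Berlekamp's sign-expansion rule, a Blue-Red Hackenbush stalk has the value of the surreal number whose sign sequence is the edge sequence with B -> + and R -> -.
Sign sequence: +++---+-
Trace the sign expansion in the surreal number tree, starting from 0:
Edge 1: B (sign +) -> bounds (0, +inf), value = 1
Edge 2: B (sign +) -> bounds (1, +inf), value = 2
Edge 3: B (sign +) -> bounds (2, +inf), value = 3
Edge 4: R (sign -) -> bounds (2, 3), value = 5/2
Edge 5: R (sign -) -> bounds (2, 5/2), value = 9/4
Edge 6: R (sign -) -> bounds (2, 9/4), value = 17/8
Edge 7: B (sign +) -> bounds (17/8, 9/4), value = 35/16
Edge 8: R (sign -) -> bounds (17/8, 35/16), value = 69/32
Game value = 69/32

69/32


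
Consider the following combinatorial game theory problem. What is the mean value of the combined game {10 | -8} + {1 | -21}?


G1 = {10 | -8}, G2 = {1 | -21}
Each is a switch {a | b} with numbers a > b; its mean value is (a + b)/2, and mean value is additive over game sums: m(G1 + G2) = m(G1) + m(G2).
Mean of G1 = (10 + (-8))/2 = 2/2 = 1
Mean of G2 = (1 + (-21))/2 = -20/2 = -10
Mean of G1 + G2 = 1 + -10 = -9

-9


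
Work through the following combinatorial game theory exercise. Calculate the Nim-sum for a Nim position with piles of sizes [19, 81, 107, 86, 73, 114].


We need the XOR (exclusive or) of all pile sizes.
After XOR-ing pile 1 (size 19): 0 XOR 19 = 19
After XOR-ing pile 2 (size 81): 19 XOR 81 = 66
After XOR-ing pile 3 (size 107): 66 XOR 107 = 41
After XOR-ing pile 4 (size 86): 41 XOR 86 = 127
After XOR-ing pile 5 (size 73): 127 XOR 73 = 54
After XOR-ing pile 6 (size 114): 54 XOR 114 = 68
The Nim-value of this position is 68.

68


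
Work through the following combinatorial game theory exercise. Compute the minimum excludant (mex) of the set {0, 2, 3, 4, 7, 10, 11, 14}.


Set = {0, 2, 3, 4, 7, 10, 11, 14}
0 is in the set.
1 is NOT in the set. This is the mex.
mex = 1

1


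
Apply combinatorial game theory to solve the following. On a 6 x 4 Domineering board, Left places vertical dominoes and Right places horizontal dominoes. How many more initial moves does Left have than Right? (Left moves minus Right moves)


Board is 6 x 4 (rows x cols).
Left (vertical) placements: (rows-1) * cols = 5 * 4 = 20
Right (horizontal) placements: rows * (cols-1) = 6 * 3 = 18
Advantage = Left - Right = 20 - 18 = 2

2


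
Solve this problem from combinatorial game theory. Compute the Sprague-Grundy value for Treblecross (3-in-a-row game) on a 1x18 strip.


Treblecross: place X on empty cells; 3-in-a-row wins.
Playing within two cells of an existing X lets the opponent win at once, so sensible play treats the cells i-2..i+2 around each X as dead. The player left with no safe cell loses, so this is a normal-play take-away game on strips of safe cells.
Placing X at cell i (0-indexed) of a strip of k safe cells leaves independent strips of sizes max(0, i-2) and max(0, k-i-3). Hence G(k) = mex{ G(max(0,i-2)) XOR G(max(0,k-i-3)) : 0 <= i < k }, with G(0) = 0.
G(1): splits (0,0):0^0=0 -> mex({0}) = 1
G(2): splits (0,0):0^0=0 -> mex({0}) = 1
G(3): splits (0,0):0^0=0 -> mex({0}) = 1
G(4): splits (0,1):0^1=1 (0,0):0^0=0 -> mex({0, 1}) = 2
G(5): splits (0,2):0^1=1 (0,1):0^1=1 (0,0):0^0=0 -> mex({0, 1}) = 2
G(6) = mex({1}) = 0
G(7) = mex({0, 1, 2}) = 3
G(8) = mex({0, 1, 2}) = 3
G(9) = mex({0, 2}) = 1
G(10) = mex({0, 2, 3}) = 1
G(11) = mex({0, 3}) = 1
G(12) = mex({1, 3}) = 0
G(13) = mex({0, 1, 2, 3}) = 4
G(14) = mex({0, 1, 2}) = 3
G(15) = mex({0, 1, 2}) = 3
G(16) = mex({0, 1, 2, 4}) = 3
G(17) = mex({0, 1, 3, 4}) = 2
G(18) = mex({0, 1, 3, 4}) = 2
Therefore G(18) = 2.

2


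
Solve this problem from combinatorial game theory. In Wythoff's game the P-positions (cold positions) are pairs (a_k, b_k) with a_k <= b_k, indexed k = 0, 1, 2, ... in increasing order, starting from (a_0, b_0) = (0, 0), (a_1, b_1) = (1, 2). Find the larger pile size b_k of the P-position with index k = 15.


By Wythoff's theorem, a_k = floor(k * phi) and b_k = floor(k * phi^2) = a_k + k, where phi = (1 + sqrt(5))/2 is the golden ratio.
phi = (1 + sqrt(5))/2 = 1.618034
phi^2 = phi + 1 = 2.618034
k = 15
k * phi^2 = 15 * 2.618034 = 39.270510
b_15 = floor(k * phi^2) = 39 (check: a_15 + k = 24 + 15 = 39)

39


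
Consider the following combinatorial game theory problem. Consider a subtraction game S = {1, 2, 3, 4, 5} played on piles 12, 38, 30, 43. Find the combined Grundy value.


Subtraction set: {1, 2, 3, 4, 5}
For this subtraction set, G(n) = n mod 6 (period = max + 1 = 6).
Pile 1 (size 12): G(12) = 12 mod 6 = 0
Pile 2 (size 38): G(38) = 38 mod 6 = 2
Pile 3 (size 30): G(30) = 30 mod 6 = 0
Pile 4 (size 43): G(43) = 43 mod 6 = 1
Total Grundy value = XOR of all: 0 XOR 2 XOR 0 XOR 1 = 3

3


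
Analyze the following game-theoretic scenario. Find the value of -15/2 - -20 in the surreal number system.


x = -15/2, y = -20
Converting to common denominator: 2
x = -15/2, y = -40/2
x - y = -15/2 - -20 = 25/2

25/2


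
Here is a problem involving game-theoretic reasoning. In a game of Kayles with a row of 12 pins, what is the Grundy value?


Kayles: a move removes 1 or 2 adjacent pins from a contiguous row.
Removing pins from a row of k leaves two independent rows (a, b) with a + b = k - 1 (one pin) or a + b = k - 2 (two pins); an end removal gives a = 0.
By Sprague-Grundy, G(k) = mex{ G(a) XOR G(b) } over all these splits. G(0) = 0.
G(1): splits (0,0):0^0=0 -> mex({0}) = 1
G(2): splits (0,1):0^1=1 (0,0):0^0=0 -> mex({0, 1}) = 2
G(3): splits (0,2):0^2=2 (1,1):1^1=0 (0,1):0^1=1 -> mex({0, 1, 2}) = 3
G(4): splits (0,3):0^3=3 (1,2):1^2=3 (0,2):0^2=2 (1,1):1^1=0 -> mex({0, 2, 3}) = 1
G(5): splits (0,4):0^1=1 (1,3):1^3=2 (2,2):2^2=0 (0,3):0^3=3 (1,2):1^2=3 -> mex({0, 1, 2, 3}) = 4
G(6) = mex({0, 1, 2, 4}) = 3
G(7) = mex({0, 1, 3, 4, 5}) = 2
G(8) = mex({0, 2, 3, 5, 6}) = 1
G(9) = mex({0, 1, 2, 3, 6, 7}) = 4
G(10) = mex({0, 1, 3, 4, 5, 7}) = 2
G(11) = mex({0, 1, 2, 3, 4, 5}) = 6
G(12) = mex({0, 1, 2, 3, 5, 6, 7}) = 4
Therefore G(12) = 4.

4


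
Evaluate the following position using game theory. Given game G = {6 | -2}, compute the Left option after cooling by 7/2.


Original game: {6 | -2} (a switch {a | b} with a > b).
Cooling by t (for t below the temperature (a - b)/2 = 4) taxes each move by t: {a | b} cooled by t is {a - t | b + t}.
Cooling amount: t = 7/2
Cooled Left option: 6 - 7/2 = 5/2
Cooled Right option: -2 + 7/2 = 3/2
Cooled game: {5/2 | 3/2}
Left option = 5/2

5/2


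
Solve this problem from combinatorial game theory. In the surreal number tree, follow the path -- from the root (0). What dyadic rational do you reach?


Sign expansion: --
Rule: track bounds (lo, hi), initially (-inf, +inf). On '+', the current value becomes lo and we move to the simplest number in (value, hi): value + 1 if hi = +inf, otherwise the midpoint (value + hi)/2. On '-', the current value becomes hi and we move to value - 1 if lo = -inf, otherwise the midpoint (lo + value)/2.
Start at 0.
Step 1: sign = -, move left. Bounds: (-inf, 0). Value = -1
Step 2: sign = -, move left. Bounds: (-inf, -1). Value = -2
The surreal number with sign expansion -- is -2.

-2


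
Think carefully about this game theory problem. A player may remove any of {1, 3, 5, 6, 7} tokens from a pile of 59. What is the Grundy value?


The subtraction set is S = {1, 3, 5, 6, 7}.
G(k) = mex{ G(k - s) : s in S, s <= k }. We compute iteratively: G(0) = 0.
G(1) = mex({0}) = 1
G(2) = mex({1}) = 0
G(3) = mex({0}) = 1
G(4) = mex({1}) = 0
G(5) = mex({0}) = 1
G(6) = mex({0, 1}) = 2
G(7) = mex({0, 1, 2}) = 3
G(8) = mex({0, 1, 3}) = 2
G(9) = mex({0, 1, 2}) = 3
G(10) = mex({0, 1, 3}) = 2
G(11) = mex({0, 1, 2}) = 3
G(12) = mex({1, 2, 3}) = 0
G(13) = mex({0, 2, 3}) = 1
G(14) = mex({1, 2, 3}) = 0
G(15) = mex({0, 2, 3}) = 1
G(16) = mex({1, 2, 3}) = 0
G(17) = mex({0, 2, 3}) = 1
G(18) = mex({0, 1, 3}) = 2
Observe that G(12)..G(18) = 0, 1, 0, 1, 0, 1, 2 repeats G(0)..G(6) = 0, 1, 0, 1, 0, 1, 2.
For k >= max(S) = 7, G(k) is determined by the previous 7 values G(k-7)..G(k-1); a window of 7 consecutive values has recurred shifted by 12, so by induction G(k + 12) = G(k) for all k >= 0: the sequence is periodic from the start with period 12.
One period: G(0..11) = 0, 1, 0, 1, 0, 1, 2, 3, 2, 3, 2, 3.
59 mod 12 = 11, so G(59) = G(11) = 3.

3


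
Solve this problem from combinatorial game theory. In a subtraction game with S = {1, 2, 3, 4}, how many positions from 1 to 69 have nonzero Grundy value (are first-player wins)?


Subtraction set S = {1, 2, 3, 4}, so G(n) = n mod 5.
G(n) = 0 when n is a multiple of 5.
Multiples of 5 in [1, 69]: 13
N-positions (nonzero Grundy) = 69 - 13 = 56

56


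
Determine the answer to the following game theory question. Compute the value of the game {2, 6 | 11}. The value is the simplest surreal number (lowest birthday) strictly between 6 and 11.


Left options: {2, 6}, max = 6
Right options: {11}, min = 11
All options are numbers and max(Left) < min(Right), so by the simplicity theorem the value is the simplest (earliest-born) number strictly between 6 and 11.
Integers 7 through 10 all lie strictly between 6 and 11.
Among integers, the simplest (lowest birthday = smallest |n|; 0 is born on day 0, +-n on day n) is 7.
No non-integer in the interval can be simpler: if x is a non-integer in the interval, then floor(x) or ceil(x) also lies in the interval (the interval contains an integer), and both are proper prefixes of x's sign expansion, i.e. born earlier. So the game value is 7.
Game value = 7

7


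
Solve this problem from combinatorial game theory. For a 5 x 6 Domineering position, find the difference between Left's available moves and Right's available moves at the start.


Board is 5 x 6 (rows x cols).
Left (vertical) placements: (rows-1) * cols = 4 * 6 = 24
Right (horizontal) placements: rows * (cols-1) = 5 * 5 = 25
Advantage = Left - Right = 24 - 25 = -1

-1


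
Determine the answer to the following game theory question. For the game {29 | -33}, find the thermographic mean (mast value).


Game = {29 | -33}, a switch {a | b} with numbers a > b.
Its thermograph has left wall a - t and right wall b + t, which meet at t = (a - b)/2, where both equal (a + b)/2. So the mast (mean value) is at (a + b)/2.
Mean = (29 + (-33))/2 = -4/2 = -2

-2


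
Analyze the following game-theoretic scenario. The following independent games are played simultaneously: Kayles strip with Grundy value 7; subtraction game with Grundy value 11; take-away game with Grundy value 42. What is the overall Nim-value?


By the Sprague-Grundy theorem, the Grundy value of a sum of games is the XOR of individual Grundy values.
Kayles strip: Grundy value = 7. Running XOR: 0 XOR 7 = 7
subtraction game: Grundy value = 11. Running XOR: 7 XOR 11 = 12
take-away game: Grundy value = 42. Running XOR: 12 XOR 42 = 38
The combined Grundy value is 38.

38


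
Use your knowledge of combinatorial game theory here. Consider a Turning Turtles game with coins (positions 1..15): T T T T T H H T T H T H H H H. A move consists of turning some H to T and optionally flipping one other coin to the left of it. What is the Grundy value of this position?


Coins: T T T T T H H T T H T H H H H
Key fact: a single head at position k behaves exactly like a Nim heap of size k (turning it to T and optionally flipping a coin at j < k corresponds to moving the heap from k to j, or to 0), and heads combine as a disjunctive sum (two heads at the same place would cancel, matching j XOR j = 0). So the Nim-value is the XOR of the 1-indexed positions of the heads.
Face-up positions (1-indexed): [6, 7, 10, 12, 13, 14, 15]
XOR 0 with 6: 0 XOR 6 = 6
XOR 6 with 7: 6 XOR 7 = 1
XOR 1 with 10: 1 XOR 10 = 11
XOR 11 with 12: 11 XOR 12 = 7
XOR 7 with 13: 7 XOR 13 = 10
XOR 10 with 14: 10 XOR 14 = 4
XOR 4 with 15: 4 XOR 15 = 11
Nim-value = 11

11


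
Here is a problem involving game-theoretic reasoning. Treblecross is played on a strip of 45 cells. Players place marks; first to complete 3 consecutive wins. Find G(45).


Treblecross: place X on empty cells; 3-in-a-row wins.
Playing within two cells of an existing X lets the opponent win at once, so sensible play treats the cells i-2..i+2 around each X as dead. The player left with no safe cell loses, so this is a normal-play take-away game on strips of safe cells.
Placing X at cell i (0-indexed) of a strip of k safe cells leaves independent strips of sizes max(0, i-2) and max(0, k-i-3). Hence G(k) = mex{ G(max(0,i-2)) XOR G(max(0,k-i-3)) : 0 <= i < k }, with G(0) = 0.
G(1): splits (0,0):0^0=0 -> mex({0}) = 1
G(2): splits (0,0):0^0=0 -> mex({0}) = 1
G(3): splits (0,0):0^0=0 -> mex({0}) = 1
G(4): splits (0,1):0^1=1 (0,0):0^0=0 -> mex({0, 1}) = 2
G(5): splits (0,2):0^1=1 (0,1):0^1=1 (0,0):0^0=0 -> mex({0, 1}) = 2
G(6) = mex({1}) = 0
G(7) = mex({0, 1, 2}) = 3
G(8) = mex({0, 1, 2}) = 3
G(9) = mex({0, 2}) = 1
G(10) = mex({0, 2, 3}) = 1
G(11) = mex({0, 3}) = 1
G(12) = mex({1, 3}) = 0
G(13) = mex({0, 1, 2, 3}) = 4
G(14) = mex({0, 1, 2}) = 3
G(15) = mex({0, 1, 2}) = 3
G(16) = mex({0, 1, 2, 4}) = 3
G(17) = mex({0, 1, 3, 4}) = 2
G(18) = mex({0, 1, 3, 4}) = 2
G(19) = mex({0, 1, 3, 5}) = 2
G(20) = mex({0, 1, 2, 3, 5}) = 4
G(21) = mex({0, 1, 2, 3, 5}) = 4
G(22) = mex({1, 2, 6}) = 0
G(23) = mex({0, 1, 2, 3, 4, 6}) = 5
G(24) = mex({0, 1, 2, 3, 4}) = 5
G(25) = mex({0, 1, 3, 4, 7}) = 2
G(26) = mex({0, 1, 3, 4, 5, 7}) = 2
G(27) = mex({0, 1, 3, 5}) = 2
G(28) = mex({0, 1, 2, 5}) = 3
G(29) = mex({0, 1, 2, 4, 5, 6}) = 3
G(30) = mex({1, 2, 4, 6}) = 0
G(31) = mex({0, 1, 2, 3, 4, 6}) = 5
G(32) = mex({1, 2, 3, 4, 7}) = 0
G(33) = mex({0, 3, 7}) = 1
G(34) = mex({0, 2, 3, 5, 7}) = 1
G(35) = mex({0, 2, 3, 5, 6}) = 1
G(36) = mex({0, 1, 2, 5, 6}) = 3
G(37) = mex({0, 1, 2, 4, 5, 6}) = 3
G(38) = mex({0, 1, 2, 4}) = 3
G(39) = mex({0, 1, 2, 3, 4, 7}) = 5
G(40) = mex({0, 1, 2, 3, 4, 5, 7}) = 6
G(41) = mex({0, 1, 2, 3, 5, 7}) = 4
G(42) = mex({0, 1, 2, 3, 5, 6, 7}) = 4
G(43) = mex({0, 2, 3, 5, 6}) = 1
G(44) = mex({1, 2, 3, 4, 5, 6}) = 0
G(45) = mex({0, 1, 2, 3, 4, 6, 7}) = 5
Therefore G(45) = 5.

5


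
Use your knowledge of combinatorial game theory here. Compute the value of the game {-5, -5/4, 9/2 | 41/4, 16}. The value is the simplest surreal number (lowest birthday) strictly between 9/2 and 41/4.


Left options: {-5, -5/4, 9/2}, max = 9/2
Right options: {41/4, 16}, min = 41/4
All options are numbers and max(Left) < min(Right), so by the simplicity theorem the value is the simplest (earliest-born) number strictly between 9/2 and 41/4.
Integers 5 through 10 all lie strictly between 9/2 and 41/4.
Among integers, the simplest (lowest birthday = smallest |n|; 0 is born on day 0, +-n on day n) is 5.
No non-integer in the interval can be simpler: if x is a non-integer in the interval, then floor(x) or ceil(x) also lies in the interval (the interval contains an integer), and both are proper prefixes of x's sign expansion, i.e. born earlier. So the game value is 5.
Game value = 5

5


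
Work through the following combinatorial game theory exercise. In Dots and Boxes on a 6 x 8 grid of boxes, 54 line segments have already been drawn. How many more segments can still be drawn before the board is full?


Grid: 6 x 8 boxes, i.e. 7 rows and 9 columns of dots.
Horizontal edges: (rows + 1) * cols = 7 * 8 = 56
Vertical edges: rows * (cols + 1) = 6 * 9 = 54
Total edges: 56 + 54 = 110
Edges drawn: 54
Remaining: 110 - 54 = 56

56


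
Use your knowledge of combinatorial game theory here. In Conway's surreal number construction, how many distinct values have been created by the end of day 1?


Day 0: {|} = 0 is born. Count = 1.
Day n: the number of surreal numbers born by day n is 2^(n+1) - 1.
By day 0: 2^1 - 1 = 1
By day 1: 2^2 - 1 = 3
By day 1: 3 surreal numbers.

3


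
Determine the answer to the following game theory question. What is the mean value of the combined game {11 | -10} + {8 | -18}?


G1 = {11 | -10}, G2 = {8 | -18}
Each is a switch {a | b} with numbers a > b; its mean value is (a + b)/2, and mean value is additive over game sums: m(G1 + G2) = m(G1) + m(G2).
Mean of G1 = (11 + (-10))/2 = 1/2 = 1/2
Mean of G2 = (8 + (-18))/2 = -10/2 = -5
Mean of G1 + G2 = 1/2 + -5 = -9/2

-9/2


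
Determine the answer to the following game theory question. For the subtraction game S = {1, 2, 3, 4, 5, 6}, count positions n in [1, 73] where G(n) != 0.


Subtraction set S = {1, 2, 3, 4, 5, 6}, so G(n) = n mod 7.
G(n) = 0 when n is a multiple of 7.
Multiples of 7 in [1, 73]: 10
N-positions (nonzero Grundy) = 73 - 10 = 63

63
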